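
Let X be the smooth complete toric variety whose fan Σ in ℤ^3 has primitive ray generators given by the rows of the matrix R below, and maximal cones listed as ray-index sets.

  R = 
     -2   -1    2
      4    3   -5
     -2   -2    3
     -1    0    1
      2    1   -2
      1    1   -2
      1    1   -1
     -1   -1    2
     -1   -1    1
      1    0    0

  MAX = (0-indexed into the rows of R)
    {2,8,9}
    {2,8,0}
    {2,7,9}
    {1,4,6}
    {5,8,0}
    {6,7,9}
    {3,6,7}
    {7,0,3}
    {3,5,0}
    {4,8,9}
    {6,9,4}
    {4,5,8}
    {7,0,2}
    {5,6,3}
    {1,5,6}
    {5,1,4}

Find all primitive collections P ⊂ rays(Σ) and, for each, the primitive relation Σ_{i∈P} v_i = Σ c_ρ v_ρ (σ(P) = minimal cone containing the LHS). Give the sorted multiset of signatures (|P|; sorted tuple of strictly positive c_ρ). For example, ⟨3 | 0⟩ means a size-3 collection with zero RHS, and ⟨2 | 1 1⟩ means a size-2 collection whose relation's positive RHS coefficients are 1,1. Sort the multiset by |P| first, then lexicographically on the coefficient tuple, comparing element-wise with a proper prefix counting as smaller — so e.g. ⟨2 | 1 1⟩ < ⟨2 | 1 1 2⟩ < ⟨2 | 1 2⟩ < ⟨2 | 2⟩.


Δ(Σ) — 10 vertices, 22 min non-faces:

  • {0,4}:  v_{0} + v_{4} = 0 ; sig = ⟨2 | 0⟩
  • {5,7}:  v_{5} + v_{7} = 0 ; sig = ⟨2 | 0⟩
  • {6,8}:  v_{6} + v_{8} = 0 ; sig = ⟨2 | 0⟩
  • {0,6}:  v_{0} + v_{6} = v_{3} ; sig = ⟨2 | 1⟩
  • {0,9}:  v_{0} + v_{9} = v_{7} ; sig = ⟨2 | 1⟩
  • {1,2}:  v_{1} + v_{2} = v_{4} ; sig = ⟨2 | 1⟩
  • {2,5}:  v_{2} + v_{5} = v_{8} ; sig = ⟨2 | 1⟩
  • {2,6}:  v_{2} + v_{6} = v_{7} ; sig = ⟨2 | 1⟩
  • {3,4}:  v_{3} + v_{4} = v_{6} ; sig = ⟨2 | 1⟩
  • {3,8}:  v_{3} + v_{8} = v_{0} ; sig = ⟨2 | 1⟩
  • {4,7}:  v_{4} + v_{7} = v_{9} ; sig = ⟨2 | 1⟩
  • {5,9}:  v_{5} + v_{9} = v_{4} ; sig = ⟨2 | 1⟩
  • {7,8}:  v_{7} + v_{8} = v_{2} ; sig = ⟨2 | 1⟩
  • {0,1}:  v_{0} + v_{1} = v_{5} + v_{6} ; sig = ⟨2 | 1 1⟩
  • {1,7}:  v_{1} + v_{7} = v_{4} + v_{6} ; sig = ⟨2 | 1 1⟩
  • {1,8}:  v_{1} + v_{8} = v_{4} + v_{5} ; sig = ⟨2 | 1 1⟩
  • {2,3}:  v_{2} + v_{3} = v_{0} + v_{7} ; sig = ⟨2 | 1 1⟩
  • {2,4}:  v_{2} + v_{4} = v_{8} + v_{9} ; sig = ⟨2 | 1 1⟩
  • {3,9}:  v_{3} + v_{9} = v_{6} + v_{7} ; sig = ⟨2 | 1 1⟩
  • {1,3}:  v_{1} + v_{3} = v_{5} + 2·v_{6} ; sig = ⟨2 | 1 2⟩
  • {1,9}:  v_{1} + v_{9} = 2·v_{4} + v_{6} ; sig = ⟨2 | 1 2⟩
  • {4,5,6}:  v_{4} + v_{5} + v_{6} = v_{1} ; sig = ⟨3 | 1⟩

Hence PRS(X_Σ) =
    |P|=2: 21 collections, coeffs (), (), (), (1), (1), (1), (1), (1), (1), (1), (1), (1), (1), (1,1), (1,1), (1,1), (1,1), (1,1), (1,1), (1,2), (1,2)
    |P|=3: 1 collection, coeffs (1)


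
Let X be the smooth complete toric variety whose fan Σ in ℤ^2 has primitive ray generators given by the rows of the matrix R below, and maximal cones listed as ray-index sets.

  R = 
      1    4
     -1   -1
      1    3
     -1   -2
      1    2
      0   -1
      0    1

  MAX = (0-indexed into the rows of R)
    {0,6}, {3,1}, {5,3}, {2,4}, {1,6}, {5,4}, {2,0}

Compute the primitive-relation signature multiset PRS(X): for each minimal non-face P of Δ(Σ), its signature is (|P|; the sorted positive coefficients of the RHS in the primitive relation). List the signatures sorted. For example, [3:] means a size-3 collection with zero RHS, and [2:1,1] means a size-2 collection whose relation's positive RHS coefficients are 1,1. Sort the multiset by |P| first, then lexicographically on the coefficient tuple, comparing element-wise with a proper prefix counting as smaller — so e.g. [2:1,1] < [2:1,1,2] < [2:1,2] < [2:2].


|primitive collections| = 14. Relations:

  P={3,4}:  v_{3} + v_{4} = 0 ; sig = [2:]
  P={5,6}:  v_{5} + v_{6} = 0 ; sig = [2:]
  P={0,5}:  v_{0} + v_{5} = v_{2} ; sig = [2:1]
  P={1,4}:  v_{1} + v_{4} = v_{6} ; sig = [2:1]
  P={1,5}:  v_{1} + v_{5} = v_{3} ; sig = [2:1]
  P={2,3}:  v_{2} + v_{3} = v_{6} ; sig = [2:1]
  P={2,5}:  v_{2} + v_{5} = v_{4} ; sig = [2:1]
  P={2,6}:  v_{2} + v_{6} = v_{0} ; sig = [2:1]
  P={3,6}:  v_{3} + v_{6} = v_{1} ; sig = [2:1]
  P={4,6}:  v_{4} + v_{6} = v_{2} ; sig = [2:1]
  P={0,3}:  v_{0} + v_{3} = 2·v_{6} ; sig = [2:2]
  P={0,4}:  v_{0} + v_{4} = 2·v_{2} ; sig = [2:2]
  P={1,2}:  v_{1} + v_{2} = 2·v_{6} ; sig = [2:2]
  P={0,1}:  v_{0} + v_{1} = 3·v_{6} ; sig = [2:3]

so the primitive-relation signature multiset is
    [2:]
    [2:]
    [2:1]
    [2:1]
    [2:1]
    [2:1]
    [2:1]
    [2:1]
    [2:1]
    [2:1]
    [2:2]
    [2:2]
    [2:2]
    [2:3]


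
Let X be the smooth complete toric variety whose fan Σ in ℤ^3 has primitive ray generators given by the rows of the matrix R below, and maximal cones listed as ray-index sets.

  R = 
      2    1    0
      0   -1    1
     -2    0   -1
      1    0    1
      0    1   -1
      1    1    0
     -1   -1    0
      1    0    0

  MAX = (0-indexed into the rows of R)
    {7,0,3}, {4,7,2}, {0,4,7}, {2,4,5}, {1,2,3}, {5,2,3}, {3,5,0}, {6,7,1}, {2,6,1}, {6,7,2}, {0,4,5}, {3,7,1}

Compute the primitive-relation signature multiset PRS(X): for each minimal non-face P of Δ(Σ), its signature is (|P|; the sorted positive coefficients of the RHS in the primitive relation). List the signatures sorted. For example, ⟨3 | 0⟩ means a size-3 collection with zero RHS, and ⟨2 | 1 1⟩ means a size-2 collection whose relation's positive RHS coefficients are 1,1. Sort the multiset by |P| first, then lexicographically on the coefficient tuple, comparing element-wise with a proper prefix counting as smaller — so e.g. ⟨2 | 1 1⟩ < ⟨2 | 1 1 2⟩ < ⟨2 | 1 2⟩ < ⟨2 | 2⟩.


Minimal non-faces — 12 found among 8 rays, 12 max cones:

  P={1,4}:  v_{1} + v_{4} = 0  →  sig = ⟨2 | 0⟩
  P={5,6}:  v_{5} + v_{6} = 0  →  sig = ⟨2 | 0⟩
  P={0,2}:  v_{0} + v_{2} = v_{4}  →  sig = ⟨2 | 1⟩
  P={0,6}:  v_{0} + v_{6} = v_{7}  →  sig = ⟨2 | 1⟩
  P={1,5}:  v_{1} + v_{5} = v_{3}  →  sig = ⟨2 | 1⟩
  P={3,4}:  v_{3} + v_{4} = v_{5}  →  sig = ⟨2 | 1⟩
  P={3,6}:  v_{3} + v_{6} = v_{1}  →  sig = ⟨2 | 1⟩
  P={5,7}:  v_{5} + v_{7} = v_{0}  →  sig = ⟨2 | 1⟩
  P={0,1}:  v_{0} + v_{1} = v_{3} + v_{7}  →  sig = ⟨2 | 1 1⟩
  P={4,6}:  v_{4} + v_{6} = v_{2} + v_{7}  →  sig = ⟨2 | 1 1⟩
  P={2,3,7}:  v_{2} + v_{3} + v_{7} = 0  →  sig = ⟨3 | 0⟩
  P={1,2,7}:  v_{1} + v_{2} + v_{7} = v_{6}  →  sig = ⟨3 | 1⟩

so the primitive-relation signature multiset is
[⟨2 | 0⟩, ⟨2 | 0⟩, ⟨2 | 1⟩, ⟨2 | 1⟩, ⟨2 | 1⟩, ⟨2 | 1⟩, ⟨2 | 1⟩, ⟨2 | 1⟩, ⟨2 | 1 1⟩, ⟨2 | 1 1⟩, ⟨3 | 0⟩, ⟨3 | 1⟩]


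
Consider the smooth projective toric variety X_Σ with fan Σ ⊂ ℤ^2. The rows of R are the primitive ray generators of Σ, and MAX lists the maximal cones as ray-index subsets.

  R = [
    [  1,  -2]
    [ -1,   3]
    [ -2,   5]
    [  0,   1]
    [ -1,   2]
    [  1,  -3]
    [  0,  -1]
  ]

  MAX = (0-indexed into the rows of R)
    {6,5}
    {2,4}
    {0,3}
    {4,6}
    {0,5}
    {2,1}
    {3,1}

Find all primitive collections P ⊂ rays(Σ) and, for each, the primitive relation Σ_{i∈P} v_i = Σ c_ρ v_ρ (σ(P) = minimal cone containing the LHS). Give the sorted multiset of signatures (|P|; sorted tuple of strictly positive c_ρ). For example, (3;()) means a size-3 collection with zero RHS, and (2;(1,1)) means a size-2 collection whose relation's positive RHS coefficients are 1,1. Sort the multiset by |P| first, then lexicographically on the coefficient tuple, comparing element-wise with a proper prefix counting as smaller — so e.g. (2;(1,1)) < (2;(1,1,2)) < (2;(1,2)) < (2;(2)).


14 minimal non-faces of Δ(Σ) (on 7 rays):

  • {0,4}:  v_{0} + v_{4} = 0 ; sig = (2;())
  • {1,5}:  v_{1} + v_{5} = 0 ; sig = (2;())
  • {3,6}:  v_{3} + v_{6} = 0 ; sig = (2;())
  • {0,1}:  v_{0} + v_{1} = v_{3} ; sig = (2;(1))
  • {0,2}:  v_{0} + v_{2} = v_{1} ; sig = (2;(1))
  • {0,6}:  v_{0} + v_{6} = v_{5} ; sig = (2;(1))
  • {1,4}:  v_{1} + v_{4} = v_{2} ; sig = (2;(1))
  • {1,6}:  v_{1} + v_{6} = v_{4} ; sig = (2;(1))
  • {2,5}:  v_{2} + v_{5} = v_{4} ; sig = (2;(1))
  • {3,4}:  v_{3} + v_{4} = v_{1} ; sig = (2;(1))
  • {3,5}:  v_{3} + v_{5} = v_{0} ; sig = (2;(1))
  • {4,5}:  v_{4} + v_{5} = v_{6} ; sig = (2;(1))
  • {2,3}:  v_{2} + v_{3} = 2·v_{1} ; sig = (2;(2))
  • {2,6}:  v_{2} + v_{6} = 2·v_{4} ; sig = (2;(2))

Hence PRS(X_Σ) =
    |P|=2: 14 collections, coeffs (), (), (), (1), (1), (1), (1), (1), (1), (1), (1), (1), (2), (2)


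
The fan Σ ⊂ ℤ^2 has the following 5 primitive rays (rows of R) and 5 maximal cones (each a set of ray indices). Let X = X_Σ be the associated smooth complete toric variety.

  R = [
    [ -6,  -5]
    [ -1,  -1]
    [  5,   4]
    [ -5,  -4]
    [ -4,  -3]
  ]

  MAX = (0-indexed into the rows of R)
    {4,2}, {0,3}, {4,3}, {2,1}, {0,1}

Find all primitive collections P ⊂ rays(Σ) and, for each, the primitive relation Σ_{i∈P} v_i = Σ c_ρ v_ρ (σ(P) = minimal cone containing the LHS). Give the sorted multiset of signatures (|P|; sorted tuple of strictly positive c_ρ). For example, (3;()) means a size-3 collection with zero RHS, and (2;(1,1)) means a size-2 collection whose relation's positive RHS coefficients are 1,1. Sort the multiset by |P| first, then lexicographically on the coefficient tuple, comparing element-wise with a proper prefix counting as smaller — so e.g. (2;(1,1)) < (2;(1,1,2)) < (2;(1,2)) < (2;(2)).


5 minimal non-faces of Δ(Σ) (on 5 rays):

  {2,3}:  v_{2} + v_{3} = 0 — sig = (2;())
  {0,2}:  v_{0} + v_{2} = v_{1} — sig = (2;(1))
  {1,3}:  v_{1} + v_{3} = v_{0} — sig = (2;(1))
  {1,4}:  v_{1} + v_{4} = v_{3} — sig = (2;(1))
  {0,4}:  v_{0} + v_{4} = 2·v_{3} — sig = (2;(2))

Signatures (|P|; sorted positive RHS coefficients), sorted:
{ (2;()),  (2;(1)) ×3,  (2;(2)) }


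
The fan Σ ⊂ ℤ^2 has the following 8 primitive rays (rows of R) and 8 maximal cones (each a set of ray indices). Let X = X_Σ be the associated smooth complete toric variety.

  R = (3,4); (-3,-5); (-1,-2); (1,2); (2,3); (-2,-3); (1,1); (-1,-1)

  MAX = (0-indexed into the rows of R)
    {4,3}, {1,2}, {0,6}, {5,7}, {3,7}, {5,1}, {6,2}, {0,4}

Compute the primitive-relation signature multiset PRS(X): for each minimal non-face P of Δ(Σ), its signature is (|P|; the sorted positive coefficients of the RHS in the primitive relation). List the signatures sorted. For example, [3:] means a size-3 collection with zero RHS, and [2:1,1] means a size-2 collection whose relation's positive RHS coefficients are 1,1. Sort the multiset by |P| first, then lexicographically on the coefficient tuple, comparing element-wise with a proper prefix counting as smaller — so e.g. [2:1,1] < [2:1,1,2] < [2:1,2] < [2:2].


Δ(Σ) — 8 vertices, 20 min non-faces:

  • {2,3}:  v_{2} + v_{3} = 0 — sig = [2:]
  • {4,5}:  v_{4} + v_{5} = 0 — sig = [2:]
  • {6,7}:  v_{6} + v_{7} = 0 — sig = [2:]
  • {0,5}:  v_{0} + v_{5} = v_{6} — sig = [2:1]
  • {0,7}:  v_{0} + v_{7} = v_{4} — sig = [2:1]
  • {1,3}:  v_{1} + v_{3} = v_{5} — sig = [2:1]
  • {1,4}:  v_{1} + v_{4} = v_{2} — sig = [2:1]
  • {2,4}:  v_{2} + v_{4} = v_{6} — sig = [2:1]
  • {2,5}:  v_{2} + v_{5} = v_{1} — sig = [2:1]
  • {2,7}:  v_{2} + v_{7} = v_{5} — sig = [2:1]
  • {3,5}:  v_{3} + v_{5} = v_{7} — sig = [2:1]
  • {3,6}:  v_{3} + v_{6} = v_{4} — sig = [2:1]
  • {4,6}:  v_{4} + v_{6} = v_{0} — sig = [2:1]
  • {4,7}:  v_{4} + v_{7} = v_{3} — sig = [2:1]
  • {5,6}:  v_{5} + v_{6} = v_{2} — sig = [2:1]
  • {0,1}:  v_{0} + v_{1} = v_{2} + v_{6} — sig = [2:1,1]
  • {0,2}:  v_{0} + v_{2} = 2·v_{6} — sig = [2:2]
  • {0,3}:  v_{0} + v_{3} = 2·v_{4} — sig = [2:2]
  • {1,6}:  v_{1} + v_{6} = 2·v_{2} — sig = [2:2]
  • {1,7}:  v_{1} + v_{7} = 2·v_{5} — sig = [2:2]

Hence PRS(X_Σ) =
    |P|=2: 20 collections, coeffs (), (), (), (1), (1), (1), (1), (1), (1), (1), (1), (1), (1), (1), (1), (1,1), (2), (2), (2), (2)


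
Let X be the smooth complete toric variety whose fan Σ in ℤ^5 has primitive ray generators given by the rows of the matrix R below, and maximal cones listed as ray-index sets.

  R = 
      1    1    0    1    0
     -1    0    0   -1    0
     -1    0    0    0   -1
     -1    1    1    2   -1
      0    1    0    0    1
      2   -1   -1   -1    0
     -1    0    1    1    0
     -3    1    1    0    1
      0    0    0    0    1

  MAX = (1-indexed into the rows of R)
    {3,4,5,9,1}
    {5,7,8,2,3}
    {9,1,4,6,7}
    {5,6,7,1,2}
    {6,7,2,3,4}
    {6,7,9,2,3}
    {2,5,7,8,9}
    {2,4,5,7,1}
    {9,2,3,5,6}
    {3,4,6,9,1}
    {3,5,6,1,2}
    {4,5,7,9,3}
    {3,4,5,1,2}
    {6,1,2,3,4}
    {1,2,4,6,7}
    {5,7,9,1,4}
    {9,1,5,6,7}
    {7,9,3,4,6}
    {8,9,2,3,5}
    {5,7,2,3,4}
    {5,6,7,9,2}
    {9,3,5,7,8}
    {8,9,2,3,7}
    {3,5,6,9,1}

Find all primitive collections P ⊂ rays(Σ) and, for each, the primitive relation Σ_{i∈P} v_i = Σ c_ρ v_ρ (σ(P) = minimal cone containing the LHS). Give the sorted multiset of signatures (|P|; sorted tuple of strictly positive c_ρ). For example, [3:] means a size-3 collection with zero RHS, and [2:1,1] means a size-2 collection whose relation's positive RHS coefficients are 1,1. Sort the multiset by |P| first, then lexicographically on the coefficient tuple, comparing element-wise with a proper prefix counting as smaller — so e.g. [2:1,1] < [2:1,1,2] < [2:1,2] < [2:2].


Δ(Σ) — 9 vertices, 9 min non-faces:

  P={6,8}:  v_{6} + v_{8} = v_{2} + v_{9}  →  sig = [2:1,1]
  P={1,8}:  v_{1} + v_{8} = v_{3} + 2·v_{5} + v_{7}  →  sig = [2:1,1,2]
  P={4,8}:  v_{4} + v_{8} = 2·v_{3} + 2·v_{5} + 2·v_{7}  →  sig = [2:2,2,2]
  P={1,2,9}:  v_{1} + v_{2} + v_{9} = v_{5}  →  sig = [3:1]
  P={1,3,7}:  v_{1} + v_{3} + v_{7} = v_{4}  →  sig = [3:1]
  P={4,5,6}:  v_{4} + v_{5} + v_{6} = v_{1}  →  sig = [3:1]
  P={2,4,9}:  v_{2} + v_{4} + v_{9} = v_{3} + v_{5} + v_{7}  →  sig = [3:1,1,1]
  P={3,5,6,7}:  v_{3} + v_{5} + v_{6} + v_{7} = 0  →  sig = [4:]
  P={2,3,5,7,9}:  v_{2} + v_{3} + v_{5} + v_{7} + v_{9} = v_{8}  →  sig = [5:1]

so the primitive-relation signature multiset is
    [2:1,1]
    [2:1,1,2]
    [2:2,2,2]
    [3:1]
    [3:1]
    [3:1]
    [3:1,1,1]
    [4:]
    [5:1]


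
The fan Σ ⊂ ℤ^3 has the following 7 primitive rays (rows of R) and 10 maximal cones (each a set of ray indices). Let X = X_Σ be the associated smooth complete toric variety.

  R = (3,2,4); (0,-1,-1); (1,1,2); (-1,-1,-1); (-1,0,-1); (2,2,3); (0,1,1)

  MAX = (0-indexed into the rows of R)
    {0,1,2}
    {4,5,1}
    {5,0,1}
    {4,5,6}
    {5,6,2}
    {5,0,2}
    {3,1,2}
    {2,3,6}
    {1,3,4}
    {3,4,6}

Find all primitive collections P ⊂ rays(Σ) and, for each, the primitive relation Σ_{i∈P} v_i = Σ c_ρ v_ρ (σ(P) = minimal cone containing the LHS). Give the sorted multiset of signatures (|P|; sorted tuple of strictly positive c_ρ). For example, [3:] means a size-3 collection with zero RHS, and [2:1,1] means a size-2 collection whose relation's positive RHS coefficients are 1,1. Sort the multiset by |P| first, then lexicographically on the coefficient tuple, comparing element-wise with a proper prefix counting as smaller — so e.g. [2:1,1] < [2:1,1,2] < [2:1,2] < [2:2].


Primitive collections (7):

  • {1,6}:  v_{1} + v_{6} = 0  →  sig = [2:]
  • {0,4}:  v_{0} + v_{4} = v_{5}  →  sig = [2:1]
  • {2,4}:  v_{2} + v_{4} = v_{6}  →  sig = [2:1]
  • {3,5}:  v_{3} + v_{5} = v_{2}  →  sig = [2:1]
  • {0,6}:  v_{0} + v_{6} = v_{2} + v_{5}  →  sig = [2:1,1]
  • {0,3}:  v_{0} + v_{3} = v_{1} + 2·v_{2}  →  sig = [2:1,2]
  • {1,2,5}:  v_{1} + v_{2} + v_{5} = v_{0}  →  sig = [3:1]

Signatures (|P|; sorted positive RHS coefficients), sorted:
[[2:], [2:1], [2:1], [2:1], [2:1,1], [2:1,2], [3:1]]


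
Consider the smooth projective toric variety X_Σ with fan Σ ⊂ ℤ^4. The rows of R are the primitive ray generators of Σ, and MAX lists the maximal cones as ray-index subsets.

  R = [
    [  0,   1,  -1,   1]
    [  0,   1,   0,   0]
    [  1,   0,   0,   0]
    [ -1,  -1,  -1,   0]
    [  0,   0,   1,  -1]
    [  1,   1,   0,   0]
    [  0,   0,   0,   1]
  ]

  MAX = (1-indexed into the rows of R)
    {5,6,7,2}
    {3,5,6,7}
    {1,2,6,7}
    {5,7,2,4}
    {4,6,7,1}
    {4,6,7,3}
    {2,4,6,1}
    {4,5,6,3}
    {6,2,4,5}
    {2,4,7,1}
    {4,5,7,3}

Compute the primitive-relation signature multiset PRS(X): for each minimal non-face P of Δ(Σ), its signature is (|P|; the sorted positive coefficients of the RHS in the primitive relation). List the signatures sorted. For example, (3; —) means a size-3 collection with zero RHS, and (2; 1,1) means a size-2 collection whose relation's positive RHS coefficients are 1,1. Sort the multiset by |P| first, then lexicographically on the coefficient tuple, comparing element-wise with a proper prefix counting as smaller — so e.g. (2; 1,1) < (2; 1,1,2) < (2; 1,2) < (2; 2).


Minimal non-faces — 5 found among 7 rays, 11 max cones:

  P = {1,5}:  v_{1} + v_{5} = v_{2}  →  sig = (2; 1)
  P = {2,3}:  v_{2} + v_{3} = v_{6}  →  sig = (2; 1)
  P = {1,3}:  v_{1} + v_{3} = v_{4} + 2·v_{6} + v_{7}  →  sig = (2; 1,1,2)
  P = {4,5,6,7}:  v_{4} + v_{5} + v_{6} + v_{7} = 0  →  sig = (4; —)
  P = {2,4,6,7}:  v_{2} + v_{4} + v_{6} + v_{7} = v_{1}  →  sig = (4; 1)

Hence PRS(X_Σ) =
    (2; 1)
    (2; 1)
    (2; 1,1,2)
    (4; —)
    (4; 1)


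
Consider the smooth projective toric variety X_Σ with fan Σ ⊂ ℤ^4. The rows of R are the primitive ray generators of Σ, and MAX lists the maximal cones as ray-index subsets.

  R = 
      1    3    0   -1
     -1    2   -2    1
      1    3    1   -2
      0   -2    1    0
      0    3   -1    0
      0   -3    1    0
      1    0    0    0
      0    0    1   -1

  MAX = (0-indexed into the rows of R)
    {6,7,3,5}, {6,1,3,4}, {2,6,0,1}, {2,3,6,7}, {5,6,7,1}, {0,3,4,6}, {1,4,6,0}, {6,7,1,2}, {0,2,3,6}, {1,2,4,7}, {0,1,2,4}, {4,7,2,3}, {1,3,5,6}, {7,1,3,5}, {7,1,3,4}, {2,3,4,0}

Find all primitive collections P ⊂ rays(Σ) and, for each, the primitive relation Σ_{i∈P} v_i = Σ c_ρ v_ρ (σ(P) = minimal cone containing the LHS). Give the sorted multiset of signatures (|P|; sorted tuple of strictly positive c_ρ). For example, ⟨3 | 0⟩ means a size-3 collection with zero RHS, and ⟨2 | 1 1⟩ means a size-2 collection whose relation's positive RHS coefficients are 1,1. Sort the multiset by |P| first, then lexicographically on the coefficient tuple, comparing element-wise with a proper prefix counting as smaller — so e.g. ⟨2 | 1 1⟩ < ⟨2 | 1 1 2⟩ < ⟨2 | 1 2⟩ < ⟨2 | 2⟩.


Σ has 9 primitive collections:

  • {4,5}:  v_{4} + v_{5} = 0  so sig = ⟨2 | 0⟩
  • {0,7}:  v_{0} + v_{7} = v_{2}  so sig = ⟨2 | 1⟩
  • {0,5}:  v_{0} + v_{5} = v_{6} + v_{7}  so sig = ⟨2 | 1 1⟩
  • {2,5}:  v_{2} + v_{5} = v_{6} + 2·v_{7}  so sig = ⟨2 | 1 2⟩
  • {0,1,3}:  v_{0} + v_{1} + v_{3} = v_{4}  so sig = ⟨3 | 1⟩
  • {4,6,7}:  v_{4} + v_{6} + v_{7} = v_{0}  so sig = ⟨3 | 1⟩
  • {1,2,3}:  v_{1} + v_{2} + v_{3} = v_{4} + v_{7}  so sig = ⟨3 | 1 1⟩
  • {2,4,6}:  v_{2} + v_{4} + v_{6} = 2·v_{0}  so sig = ⟨3 | 2⟩
  • {1,3,6,7}:  v_{1} + v_{3} + v_{6} + v_{7} = 0  so sig = ⟨4 | 0⟩

Hence PRS(X_Σ) =
    |P|=2: 4 collections, coeffs (), (1), (1,1), (1,2)
    |P|=3: 4 collections, coeffs (1), (1), (1,1), (2)
    |P|=4: 1 collection, coeffs ()


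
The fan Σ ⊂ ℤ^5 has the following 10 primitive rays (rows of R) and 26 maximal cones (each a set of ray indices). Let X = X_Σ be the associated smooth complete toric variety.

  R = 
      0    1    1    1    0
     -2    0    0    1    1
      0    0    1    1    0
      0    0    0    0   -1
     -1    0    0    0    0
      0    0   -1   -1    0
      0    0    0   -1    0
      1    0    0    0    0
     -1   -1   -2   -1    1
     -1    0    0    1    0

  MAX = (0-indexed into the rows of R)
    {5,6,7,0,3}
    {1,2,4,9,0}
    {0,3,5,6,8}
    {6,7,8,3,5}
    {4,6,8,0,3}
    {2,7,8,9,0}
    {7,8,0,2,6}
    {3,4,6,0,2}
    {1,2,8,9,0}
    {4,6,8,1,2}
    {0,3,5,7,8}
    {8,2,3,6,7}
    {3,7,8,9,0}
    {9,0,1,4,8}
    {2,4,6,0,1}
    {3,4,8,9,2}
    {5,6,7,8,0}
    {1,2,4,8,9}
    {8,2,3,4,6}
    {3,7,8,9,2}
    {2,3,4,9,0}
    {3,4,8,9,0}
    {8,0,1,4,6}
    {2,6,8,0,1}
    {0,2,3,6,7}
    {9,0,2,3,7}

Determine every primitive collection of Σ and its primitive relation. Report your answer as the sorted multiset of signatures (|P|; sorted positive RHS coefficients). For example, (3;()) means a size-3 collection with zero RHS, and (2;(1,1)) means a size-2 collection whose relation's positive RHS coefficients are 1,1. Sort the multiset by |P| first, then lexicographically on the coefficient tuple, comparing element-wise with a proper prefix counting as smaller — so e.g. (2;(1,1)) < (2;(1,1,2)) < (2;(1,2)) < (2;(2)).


Σ has 11 primitive collections:

  • {2,5}:  v_{2} + v_{5} = 0  ⟹  sig = (2;())
  • {4,7}:  v_{4} + v_{7} = 0  ⟹  sig = (2;())
  • {6,9}:  v_{6} + v_{9} = v_{4}  ⟹  sig = (2;(1))
  • {1,3}:  v_{1} + v_{3} = v_{4} + v_{9}  ⟹  sig = (2;(1,1))
  • {1,5}:  v_{1} + v_{5} = v_{0} + v_{4} + v_{8}  ⟹  sig = (2;(1,1,1))
  • {1,7}:  v_{1} + v_{7} = v_{0} + v_{2} + v_{8}  ⟹  sig = (2;(1,1,1))
  • {5,9}:  v_{5} + v_{9} = v_{0} + v_{3} + v_{8}  ⟹  sig = (2;(1,1,1))
  • {4,5}:  v_{4} + v_{5} = v_{0} + v_{3} + v_{6} + v_{8}  ⟹  sig = (2;(1,1,1,1))
  • {0,2,3,8}:  v_{0} + v_{2} + v_{3} + v_{8} = v_{9}  ⟹  sig = (4;(1))
  • {0,2,4,8}:  v_{0} + v_{2} + v_{4} + v_{8} = v_{1}  ⟹  sig = (4;(1))
  • {0,3,6,7,8}:  v_{0} + v_{3} + v_{6} + v_{7} + v_{8} = v_{5}  ⟹  sig = (5;(1))

so the primitive-relation signature multiset is
    (2;())
    (2;())
    (2;(1))
    (2;(1,1))
    (2;(1,1,1))
    (2;(1,1,1))
    (2;(1,1,1))
    (2;(1,1,1,1))
    (4;(1))
    (4;(1))
    (5;(1))


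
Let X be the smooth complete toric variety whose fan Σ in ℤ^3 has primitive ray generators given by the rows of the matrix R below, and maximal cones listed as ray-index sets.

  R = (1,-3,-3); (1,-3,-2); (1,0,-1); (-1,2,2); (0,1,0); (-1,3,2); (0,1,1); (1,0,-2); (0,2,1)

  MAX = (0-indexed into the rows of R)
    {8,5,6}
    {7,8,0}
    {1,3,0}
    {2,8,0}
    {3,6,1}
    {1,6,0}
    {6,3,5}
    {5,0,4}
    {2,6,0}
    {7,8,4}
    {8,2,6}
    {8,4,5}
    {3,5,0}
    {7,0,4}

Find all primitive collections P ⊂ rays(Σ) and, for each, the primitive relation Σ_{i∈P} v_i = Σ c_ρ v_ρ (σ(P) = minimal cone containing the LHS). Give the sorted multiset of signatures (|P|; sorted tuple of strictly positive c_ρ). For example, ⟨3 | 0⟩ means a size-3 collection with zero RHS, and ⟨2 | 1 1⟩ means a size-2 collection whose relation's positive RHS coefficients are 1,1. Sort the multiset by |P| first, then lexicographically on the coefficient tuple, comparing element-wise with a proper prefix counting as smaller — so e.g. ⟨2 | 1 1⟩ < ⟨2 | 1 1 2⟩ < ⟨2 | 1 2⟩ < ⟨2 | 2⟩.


Primitive collections (20):

  P = {1,5}:  v_{1} + v_{5} = 0 ; sig = ⟨2 | 0⟩
  P = {2,3}:  v_{2} + v_{3} = v_{8} ; sig = ⟨2 | 1⟩
  P = {3,4}:  v_{3} + v_{4} = v_{5} ; sig = ⟨2 | 1⟩
  P = {4,6}:  v_{4} + v_{6} = v_{8} ; sig = ⟨2 | 1⟩
  P = {1,4}:  v_{1} + v_{4} = v_{0} + v_{6} ; sig = ⟨2 | 1 1⟩
  P = {1,7}:  v_{1} + v_{7} = v_{0} + v_{2} ; sig = ⟨2 | 1 1⟩
  P = {2,5}:  v_{2} + v_{5} = v_{4} + v_{8} ; sig = ⟨2 | 1 1⟩
  P = {3,8}:  v_{3} + v_{8} = v_{5} + v_{6} ; sig = ⟨2 | 1 1⟩
  P = {1,8}:  v_{1} + v_{8} = v_{0} + 2·v_{6} ; sig = ⟨2 | 1 2⟩
  P = {2,4}:  v_{2} + v_{4} = v_{0} + 2·v_{8} ; sig = ⟨2 | 1 2⟩
  P = {6,7}:  v_{6} + v_{7} = v_{0} + 2·v_{8} ; sig = ⟨2 | 1 2⟩
  P = {3,7}:  v_{3} + v_{7} = 2·v_{4} ; sig = ⟨2 | 2⟩
  P = {1,2}:  v_{1} + v_{2} = 2·v_{0} + 3·v_{6} ; sig = ⟨2 | 2 3⟩
  P = {2,7}:  v_{2} + v_{7} = 2·v_{0} + 3·v_{8} ; sig = ⟨2 | 2 3⟩
  P = {5,7}:  v_{5} + v_{7} = 3·v_{4} ; sig = ⟨2 | 3⟩
  P = {0,3,6}:  v_{0} + v_{3} + v_{6} = 0 ; sig = ⟨3 | 0⟩
  P = {0,4,8}:  v_{0} + v_{4} + v_{8} = v_{7} ; sig = ⟨3 | 1⟩
  P = {0,5,6}:  v_{0} + v_{5} + v_{6} = v_{4} ; sig = ⟨3 | 1⟩
  P = {0,6,8}:  v_{0} + v_{6} + v_{8} = v_{2} ; sig = ⟨3 | 1⟩
  P = {0,5,8}:  v_{0} + v_{5} + v_{8} = 2·v_{4} ; sig = ⟨3 | 2⟩

Hence PRS(X_Σ) =
    ⟨2 | 0⟩
    ⟨2 | 1⟩
    ⟨2 | 1⟩
    ⟨2 | 1⟩
    ⟨2 | 1 1⟩
    ⟨2 | 1 1⟩
    ⟨2 | 1 1⟩
    ⟨2 | 1 1⟩
    ⟨2 | 1 2⟩
    ⟨2 | 1 2⟩
    ⟨2 | 1 2⟩
    ⟨2 | 2⟩
    ⟨2 | 2 3⟩
    ⟨2 | 2 3⟩
    ⟨2 | 3⟩
    ⟨3 | 0⟩
    ⟨3 | 1⟩
    ⟨3 | 1⟩
    ⟨3 | 1⟩
    ⟨3 | 2⟩


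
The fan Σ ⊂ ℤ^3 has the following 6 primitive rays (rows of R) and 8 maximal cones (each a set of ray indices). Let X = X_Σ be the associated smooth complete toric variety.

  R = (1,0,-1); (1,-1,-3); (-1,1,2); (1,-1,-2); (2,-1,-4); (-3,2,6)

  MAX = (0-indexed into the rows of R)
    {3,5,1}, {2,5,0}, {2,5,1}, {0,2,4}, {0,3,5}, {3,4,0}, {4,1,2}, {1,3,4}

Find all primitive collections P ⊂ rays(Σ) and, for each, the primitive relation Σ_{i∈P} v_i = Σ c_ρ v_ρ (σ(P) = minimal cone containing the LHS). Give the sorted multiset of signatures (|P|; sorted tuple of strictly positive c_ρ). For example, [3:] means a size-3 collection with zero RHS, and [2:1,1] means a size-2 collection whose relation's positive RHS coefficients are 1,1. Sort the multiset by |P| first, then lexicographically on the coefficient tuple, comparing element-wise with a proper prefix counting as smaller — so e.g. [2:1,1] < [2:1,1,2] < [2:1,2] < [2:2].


The 3 primitive collections of Σ (r=6, n=3):

  P={2,3}:  v_{2} + v_{3} = 0 — sig = [2:]
  P={0,1}:  v_{0} + v_{1} = v_{4} — sig = [2:1]
  P={4,5}:  v_{4} + v_{5} = v_{2} — sig = [2:1]

Signatures (|P|; sorted positive RHS coefficients), sorted:
{ [2:],  [2:1] ×2 }


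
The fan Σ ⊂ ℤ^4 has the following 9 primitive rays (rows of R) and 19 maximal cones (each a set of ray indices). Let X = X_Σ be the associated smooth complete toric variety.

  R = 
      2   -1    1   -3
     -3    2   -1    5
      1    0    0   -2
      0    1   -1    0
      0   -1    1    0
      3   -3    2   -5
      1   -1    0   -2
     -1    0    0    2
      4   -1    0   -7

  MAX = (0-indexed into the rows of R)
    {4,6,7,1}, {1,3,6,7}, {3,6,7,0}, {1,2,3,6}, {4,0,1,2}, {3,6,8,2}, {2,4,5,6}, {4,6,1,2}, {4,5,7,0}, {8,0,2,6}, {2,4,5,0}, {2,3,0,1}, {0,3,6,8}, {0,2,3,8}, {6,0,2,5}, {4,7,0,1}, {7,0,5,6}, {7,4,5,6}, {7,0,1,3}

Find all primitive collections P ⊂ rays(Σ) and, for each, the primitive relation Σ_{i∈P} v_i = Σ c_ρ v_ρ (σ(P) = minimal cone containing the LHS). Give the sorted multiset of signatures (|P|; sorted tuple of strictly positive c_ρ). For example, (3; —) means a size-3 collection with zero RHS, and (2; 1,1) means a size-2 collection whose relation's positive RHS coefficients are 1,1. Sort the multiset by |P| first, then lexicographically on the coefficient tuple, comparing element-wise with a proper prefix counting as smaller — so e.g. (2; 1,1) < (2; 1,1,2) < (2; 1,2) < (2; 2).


|primitive collections| = 11. Relations:

  • {2,7}:  v_{2} + v_{7} = 0  ⇒ sig = (2; —)
  • {3,4}:  v_{3} + v_{4} = 0  ⇒ sig = (2; —)
  • {1,5}:  v_{1} + v_{5} = v_{4}  ⇒ sig = (2; 1)
  • {1,8}:  v_{1} + v_{8} = v_{2} + v_{3}  ⇒ sig = (2; 1,1)
  • {3,5}:  v_{3} + v_{5} = v_{0} + v_{6}  ⇒ sig = (2; 1,1)
  • {4,8}:  v_{4} + v_{8} = v_{0} + v_{2} + v_{6}  ⇒ sig = (2; 1,1,1)
  • {7,8}:  v_{7} + v_{8} = v_{0} + v_{3} + v_{6}  ⇒ sig = (2; 1,1,1)
  • {5,8}:  v_{5} + v_{8} = 2·v_{0} + v_{2} + 2·v_{6}  ⇒ sig = (2; 1,2,2)
  • {0,1,6}:  v_{0} + v_{1} + v_{6} = 0  ⇒ sig = (3; —)
  • {0,4,6}:  v_{0} + v_{4} + v_{6} = v_{5}  ⇒ sig = (3; 1)
  • {0,2,3,6}:  v_{0} + v_{2} + v_{3} + v_{6} = v_{8}  ⇒ sig = (4; 1)

so the primitive-relation signature multiset is
    (2; —)
    (2; —)
    (2; 1)
    (2; 1,1)
    (2; 1,1)
    (2; 1,1,1)
    (2; 1,1,1)
    (2; 1,2,2)
    (3; —)
    (3; 1)
    (4; 1)


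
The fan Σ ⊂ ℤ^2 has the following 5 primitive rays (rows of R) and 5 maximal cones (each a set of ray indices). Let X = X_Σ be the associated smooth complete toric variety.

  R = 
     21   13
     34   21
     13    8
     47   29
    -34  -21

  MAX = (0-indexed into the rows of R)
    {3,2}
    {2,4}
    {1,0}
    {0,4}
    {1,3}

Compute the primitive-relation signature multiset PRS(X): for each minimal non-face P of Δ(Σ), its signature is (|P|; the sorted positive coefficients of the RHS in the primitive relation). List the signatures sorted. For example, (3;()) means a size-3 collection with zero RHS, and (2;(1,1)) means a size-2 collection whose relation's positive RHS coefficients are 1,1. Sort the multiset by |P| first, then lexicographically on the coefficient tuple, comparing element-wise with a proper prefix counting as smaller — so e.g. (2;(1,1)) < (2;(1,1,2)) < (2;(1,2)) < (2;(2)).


Primitive collections (5):

  P={1,4}:  v_{1} + v_{4} = 0 — sig = (2;())
  P={0,2}:  v_{0} + v_{2} = v_{1} — sig = (2;(1))
  P={1,2}:  v_{1} + v_{2} = v_{3} — sig = (2;(1))
  P={3,4}:  v_{3} + v_{4} = v_{2} — sig = (2;(1))
  P={0,3}:  v_{0} + v_{3} = 2·v_{1} — sig = (2;(2))

Hence PRS(X_Σ) =
[(2;()), (2;(1)), (2;(1)), (2;(1)), (2;(2))]


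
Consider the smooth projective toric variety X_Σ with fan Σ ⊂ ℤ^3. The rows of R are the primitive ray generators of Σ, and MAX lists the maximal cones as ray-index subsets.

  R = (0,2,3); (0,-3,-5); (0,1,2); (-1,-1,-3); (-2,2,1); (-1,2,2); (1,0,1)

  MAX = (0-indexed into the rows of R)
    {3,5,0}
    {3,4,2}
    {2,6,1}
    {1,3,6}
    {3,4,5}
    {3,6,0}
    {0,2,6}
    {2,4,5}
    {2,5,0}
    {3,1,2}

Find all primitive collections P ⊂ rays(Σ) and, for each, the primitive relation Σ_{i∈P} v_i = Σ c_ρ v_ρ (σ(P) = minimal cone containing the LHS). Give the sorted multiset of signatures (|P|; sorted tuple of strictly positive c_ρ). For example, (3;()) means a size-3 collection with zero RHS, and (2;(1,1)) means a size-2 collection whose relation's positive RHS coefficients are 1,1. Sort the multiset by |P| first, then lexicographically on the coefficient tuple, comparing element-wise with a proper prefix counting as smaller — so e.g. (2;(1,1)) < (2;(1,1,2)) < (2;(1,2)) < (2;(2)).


Minimal non-faces — 9 found among 7 rays, 10 max cones:

  {1,5}:  v_{1} + v_{5} = v_{3}  →  sig = (2;(1))
  {4,6}:  v_{4} + v_{6} = v_{5}  →  sig = (2;(1))
  {5,6}:  v_{5} + v_{6} = v_{0}  →  sig = (2;(1))
  {0,1}:  v_{0} + v_{1} = v_{3} + v_{6}  →  sig = (2;(1,1))
  {1,4}:  v_{1} + v_{4} = v_{2} + 2·v_{3}  →  sig = (2;(1,2))
  {0,4}:  v_{0} + v_{4} = 2·v_{5}  →  sig = (2;(2))
  {2,3,6}:  v_{2} + v_{3} + v_{6} = 0  →  sig = (3;())
  {0,2,3}:  v_{0} + v_{2} + v_{3} = v_{5}  →  sig = (3;(1))
  {2,3,5}:  v_{2} + v_{3} + v_{5} = v_{4}  →  sig = (3;(1))

so the primitive-relation signature multiset is
[(2;(1)), (2;(1)), (2;(1)), (2;(1,1)), (2;(1,2)), (2;(2)), (3;()), (3;(1)), (3;(1))]


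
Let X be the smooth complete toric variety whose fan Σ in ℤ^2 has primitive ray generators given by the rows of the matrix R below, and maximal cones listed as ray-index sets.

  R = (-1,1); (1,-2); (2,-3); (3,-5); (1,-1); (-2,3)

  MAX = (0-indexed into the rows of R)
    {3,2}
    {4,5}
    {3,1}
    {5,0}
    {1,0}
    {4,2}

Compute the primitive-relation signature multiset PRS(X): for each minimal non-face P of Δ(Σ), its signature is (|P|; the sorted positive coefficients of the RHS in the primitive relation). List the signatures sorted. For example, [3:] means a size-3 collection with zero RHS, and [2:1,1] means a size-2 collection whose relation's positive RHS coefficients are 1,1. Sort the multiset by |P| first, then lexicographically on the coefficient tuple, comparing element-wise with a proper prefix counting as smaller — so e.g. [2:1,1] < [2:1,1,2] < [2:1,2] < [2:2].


The 9 primitive collections of Σ (r=6, n=2):

  P={0,4}:  v_{0} + v_{4} = 0 — sig = [2:]
  P={2,5}:  v_{2} + v_{5} = 0 — sig = [2:]
  P={0,2}:  v_{0} + v_{2} = v_{1} — sig = [2:1]
  P={1,2}:  v_{1} + v_{2} = v_{3} — sig = [2:1]
  P={1,4}:  v_{1} + v_{4} = v_{2} — sig = [2:1]
  P={1,5}:  v_{1} + v_{5} = v_{0} — sig = [2:1]
  P={3,5}:  v_{3} + v_{5} = v_{1} — sig = [2:1]
  P={0,3}:  v_{0} + v_{3} = 2·v_{1} — sig = [2:2]
  P={3,4}:  v_{3} + v_{4} = 2·v_{2} — sig = [2:2]

Signatures (|P|; sorted positive RHS coefficients), sorted:
[[2:], [2:], [2:1], [2:1], [2:1], [2:1], [2:1], [2:2], [2:2]]


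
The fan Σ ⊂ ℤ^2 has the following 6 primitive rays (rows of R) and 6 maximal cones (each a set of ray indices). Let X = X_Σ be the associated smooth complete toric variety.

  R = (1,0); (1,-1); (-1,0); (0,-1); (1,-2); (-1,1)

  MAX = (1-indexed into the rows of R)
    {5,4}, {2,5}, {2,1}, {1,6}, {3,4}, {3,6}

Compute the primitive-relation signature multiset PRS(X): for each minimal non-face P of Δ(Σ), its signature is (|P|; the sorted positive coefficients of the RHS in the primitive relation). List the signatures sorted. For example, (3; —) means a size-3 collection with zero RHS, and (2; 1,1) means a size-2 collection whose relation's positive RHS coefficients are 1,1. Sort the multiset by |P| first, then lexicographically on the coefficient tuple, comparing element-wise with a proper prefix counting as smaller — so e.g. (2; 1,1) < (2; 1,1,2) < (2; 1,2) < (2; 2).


Primitive collections (9):

  • {1,3}:  v_{1} + v_{3} = 0  so sig = (2; —)
  • {2,6}:  v_{2} + v_{6} = 0  so sig = (2; —)
  • {1,4}:  v_{1} + v_{4} = v_{2}  so sig = (2; 1)
  • {2,3}:  v_{2} + v_{3} = v_{4}  so sig = (2; 1)
  • {2,4}:  v_{2} + v_{4} = v_{5}  so sig = (2; 1)
  • {4,6}:  v_{4} + v_{6} = v_{3}  so sig = (2; 1)
  • {5,6}:  v_{5} + v_{6} = v_{4}  so sig = (2; 1)
  • {1,5}:  v_{1} + v_{5} = 2·v_{2}  so sig = (2; 2)
  • {3,5}:  v_{3} + v_{5} = 2·v_{4}  so sig = (2; 2)

Sorted signature multiset PRS(X):
    |P|=2: 9 collections, coeffs (), (), (1), (1), (1), (1), (1), (2), (2)


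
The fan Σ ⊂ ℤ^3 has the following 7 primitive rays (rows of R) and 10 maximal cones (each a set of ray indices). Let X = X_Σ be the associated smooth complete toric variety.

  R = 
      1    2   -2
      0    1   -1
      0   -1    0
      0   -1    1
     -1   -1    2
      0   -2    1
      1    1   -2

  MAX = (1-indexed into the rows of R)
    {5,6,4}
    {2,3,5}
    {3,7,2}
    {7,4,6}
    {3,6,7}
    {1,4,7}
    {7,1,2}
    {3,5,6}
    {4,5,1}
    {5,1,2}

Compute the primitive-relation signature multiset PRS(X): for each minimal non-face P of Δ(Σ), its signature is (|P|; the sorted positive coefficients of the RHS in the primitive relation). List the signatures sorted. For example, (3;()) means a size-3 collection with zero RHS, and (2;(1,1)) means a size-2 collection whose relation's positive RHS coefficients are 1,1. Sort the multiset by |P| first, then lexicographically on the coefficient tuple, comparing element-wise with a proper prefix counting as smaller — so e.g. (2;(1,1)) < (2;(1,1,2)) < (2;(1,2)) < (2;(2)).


Minimal non-faces — 6 found among 7 rays, 10 max cones:

  • {2,4}:  v_{2} + v_{4} = 0  so sig = (2;())
  • {5,7}:  v_{5} + v_{7} = 0  so sig = (2;())
  • {1,3}:  v_{1} + v_{3} = v_{7}  so sig = (2;(1))
  • {2,6}:  v_{2} + v_{6} = v_{3}  so sig = (2;(1))
  • {3,4}:  v_{3} + v_{4} = v_{6}  so sig = (2;(1))
  • {1,6}:  v_{1} + v_{6} = v_{4} + v_{7}  so sig = (2;(1,1))

so the primitive-relation signature multiset is
    |P|=2: 6 collections, coeffs (), (), (1), (1), (1), (1,1)


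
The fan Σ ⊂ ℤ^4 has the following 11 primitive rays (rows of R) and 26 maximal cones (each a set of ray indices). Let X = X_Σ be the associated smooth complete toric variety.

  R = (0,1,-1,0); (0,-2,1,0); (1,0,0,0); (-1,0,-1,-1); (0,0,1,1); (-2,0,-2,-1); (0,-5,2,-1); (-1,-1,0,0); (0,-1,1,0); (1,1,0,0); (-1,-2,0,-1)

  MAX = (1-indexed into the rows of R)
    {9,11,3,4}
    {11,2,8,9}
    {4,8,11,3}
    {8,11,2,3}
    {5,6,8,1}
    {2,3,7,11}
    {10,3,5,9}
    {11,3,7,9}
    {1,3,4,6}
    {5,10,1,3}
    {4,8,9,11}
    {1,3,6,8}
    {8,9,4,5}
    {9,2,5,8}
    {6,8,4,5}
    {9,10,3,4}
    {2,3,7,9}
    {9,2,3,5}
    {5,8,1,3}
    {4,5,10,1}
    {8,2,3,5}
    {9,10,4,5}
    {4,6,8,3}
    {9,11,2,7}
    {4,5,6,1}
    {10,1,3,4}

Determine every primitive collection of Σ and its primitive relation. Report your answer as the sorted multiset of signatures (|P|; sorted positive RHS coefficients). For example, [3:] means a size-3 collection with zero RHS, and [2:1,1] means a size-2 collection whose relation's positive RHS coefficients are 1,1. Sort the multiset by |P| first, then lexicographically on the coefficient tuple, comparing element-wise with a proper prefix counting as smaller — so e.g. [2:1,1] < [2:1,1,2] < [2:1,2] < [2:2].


Minimal non-faces — 23 found among 11 rays, 26 max cones:

  P = {1,9}:  v_{1} + v_{9} = 0 — sig = [2:]
  P = {8,10}:  v_{8} + v_{10} = 0 — sig = [2:]
  P = {2,4}:  v_{2} + v_{4} = v_{11} — sig = [2:1]
  P = {1,2}:  v_{1} + v_{2} = v_{3} + v_{8} — sig = [2:1,1]
  P = {2,10}:  v_{2} + v_{10} = v_{3} + v_{9} — sig = [2:1,1]
  P = {5,11}:  v_{5} + v_{11} = v_{8} + v_{9} — sig = [2:1,1]
  P = {6,9}:  v_{6} + v_{9} = v_{4} + v_{8} — sig = [2:1,1]
  P = {6,10}:  v_{6} + v_{10} = v_{1} + v_{4} — sig = [2:1,1]
  P = {1,7}:  v_{1} + v_{7} = v_{2} + v_{3} + v_{11} — sig = [2:1,1,1]
  P = {1,11}:  v_{1} + v_{11} = v_{3} + v_{4} + v_{8} — sig = [2:1,1,1]
  P = {10,11}:  v_{10} + v_{11} = v_{3} + v_{4} + v_{9} — sig = [2:1,1,1]
  P = {2,6}:  v_{2} + v_{6} = v_{3} + v_{4} + 2·v_{8} — sig = [2:1,1,2]
  P = {4,7}:  v_{4} + v_{7} = v_{3} + v_{9} + 2·v_{11} — sig = [2:1,1,2]
  P = {6,7}:  v_{6} + v_{7} = v_{3} + v_{8} + 2·v_{11} — sig = [2:1,1,2]
  P = {5,7}:  v_{5} + v_{7} = 2·v_{2} + v_{9} — sig = [2:1,2]
  P = {7,8}:  v_{7} + v_{8} = 2·v_{2} + v_{11} — sig = [2:1,2]
  P = {6,11}:  v_{6} + v_{11} = v_{3} + 2·v_{4} + 2·v_{8} — sig = [2:1,2,2]
  P = {7,10}:  v_{7} + v_{10} = 2·v_{3} + 2·v_{9} + v_{11} — sig = [2:1,2,2]
  P = {3,4,5}:  v_{3} + v_{4} + v_{5} = 0 — sig = [3:]
  P = {1,4,8}:  v_{1} + v_{4} + v_{8} = v_{6} — sig = [3:1]
  P = {3,8,9}:  v_{3} + v_{8} + v_{9} = v_{2} — sig = [3:1]
  P = {3,5,6}:  v_{3} + v_{5} + v_{6} = v_{1} + v_{8} — sig = [3:1,1]
  P = {2,3,9,11}:  v_{2} + v_{3} + v_{9} + v_{11} = v_{7} — sig = [4:1]

so the primitive-relation signature multiset is
{ [2:] ×2,  [2:1],  [2:1,1] ×5,  [2:1,1,1] ×3,  [2:1,1,2] ×3,  [2:1,2] ×2,  [2:1,2,2] ×2,  [3:],  [3:1] ×2,  [3:1,1],  [4:1] }


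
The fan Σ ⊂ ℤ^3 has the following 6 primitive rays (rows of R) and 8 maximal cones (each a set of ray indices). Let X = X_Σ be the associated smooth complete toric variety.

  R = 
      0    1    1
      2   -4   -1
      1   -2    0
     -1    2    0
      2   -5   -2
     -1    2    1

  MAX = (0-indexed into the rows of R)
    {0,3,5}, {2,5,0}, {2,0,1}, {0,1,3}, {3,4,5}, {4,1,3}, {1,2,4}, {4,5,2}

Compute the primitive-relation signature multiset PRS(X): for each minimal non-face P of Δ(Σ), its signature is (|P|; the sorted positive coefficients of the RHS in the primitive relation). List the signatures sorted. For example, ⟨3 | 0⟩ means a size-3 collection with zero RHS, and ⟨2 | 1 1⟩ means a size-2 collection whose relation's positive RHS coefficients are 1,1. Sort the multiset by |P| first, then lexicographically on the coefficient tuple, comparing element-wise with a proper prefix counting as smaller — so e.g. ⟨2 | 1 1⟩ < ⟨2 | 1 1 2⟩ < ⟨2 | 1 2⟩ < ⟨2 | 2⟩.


Primitive collections (3):

  {2,3}:  v_{2} + v_{3} = 0 ; sig = ⟨2 | 0⟩
  {0,4}:  v_{0} + v_{4} = v_{1} ; sig = ⟨2 | 1⟩
  {1,5}:  v_{1} + v_{5} = v_{2} ; sig = ⟨2 | 1⟩

Sorted signature multiset PRS(X):
{ ⟨2 | 0⟩,  ⟨2 | 1⟩ ×2 }


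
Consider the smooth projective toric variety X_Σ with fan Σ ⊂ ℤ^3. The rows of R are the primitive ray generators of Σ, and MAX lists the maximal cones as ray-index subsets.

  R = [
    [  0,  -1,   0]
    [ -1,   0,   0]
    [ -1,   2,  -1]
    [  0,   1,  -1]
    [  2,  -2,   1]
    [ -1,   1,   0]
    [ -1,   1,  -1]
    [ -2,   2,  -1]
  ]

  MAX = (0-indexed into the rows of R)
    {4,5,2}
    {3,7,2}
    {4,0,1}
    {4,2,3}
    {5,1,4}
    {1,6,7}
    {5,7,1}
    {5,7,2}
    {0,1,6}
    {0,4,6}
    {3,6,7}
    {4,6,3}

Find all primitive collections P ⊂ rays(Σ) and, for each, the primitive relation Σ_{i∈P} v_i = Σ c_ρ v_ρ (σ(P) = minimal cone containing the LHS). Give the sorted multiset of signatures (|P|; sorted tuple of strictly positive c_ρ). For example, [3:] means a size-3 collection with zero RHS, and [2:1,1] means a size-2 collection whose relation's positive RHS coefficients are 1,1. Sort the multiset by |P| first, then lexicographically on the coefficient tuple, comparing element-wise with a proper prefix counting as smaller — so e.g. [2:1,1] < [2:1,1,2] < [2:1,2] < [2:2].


11 collections generate NE(X_Σ); each relation:

  {4,7}:  v_{4} + v_{7} = 0  ⇒ sig = [2:]
  {0,2}:  v_{0} + v_{2} = v_{6}  ⇒ sig = [2:1]
  {0,5}:  v_{0} + v_{5} = v_{1}  ⇒ sig = [2:1]
  {1,2}:  v_{1} + v_{2} = v_{7}  ⇒ sig = [2:1]
  {1,3}:  v_{1} + v_{3} = v_{6}  ⇒ sig = [2:1]
  {3,5}:  v_{3} + v_{5} = v_{2}  ⇒ sig = [2:1]
  {5,6}:  v_{5} + v_{6} = v_{7}  ⇒ sig = [2:1]
  {0,7}:  v_{0} + v_{7} = v_{1} + v_{6}  ⇒ sig = [2:1,1]
  {2,6}:  v_{2} + v_{6} = v_{3} + v_{7}  ⇒ sig = [2:1,1]
  {0,3}:  v_{0} + v_{3} = v_{4} + 2·v_{6}  ⇒ sig = [2:1,2]
  {1,4,6}:  v_{1} + v_{4} + v_{6} = v_{0}  ⇒ sig = [3:1]

Hence PRS(X_Σ) =
[[2:], [2:1], [2:1], [2:1], [2:1], [2:1], [2:1], [2:1,1], [2:1,1], [2:1,2], [3:1]]
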